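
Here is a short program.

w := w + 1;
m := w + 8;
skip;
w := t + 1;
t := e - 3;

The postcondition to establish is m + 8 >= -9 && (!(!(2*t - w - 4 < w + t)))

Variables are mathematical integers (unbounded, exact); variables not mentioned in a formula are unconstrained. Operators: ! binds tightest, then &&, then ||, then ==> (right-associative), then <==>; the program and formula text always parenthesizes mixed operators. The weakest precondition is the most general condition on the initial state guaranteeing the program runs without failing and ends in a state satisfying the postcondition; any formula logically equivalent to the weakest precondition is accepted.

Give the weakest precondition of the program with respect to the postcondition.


Working backward. After the program, the postcondition m + 8 >= -9 && (!(!(2*t - w - 4 < w + t))) must hold; in canonical form it is m >= -17 && t < 2*w + 4.
Before t := e - 3: m >= -17 && e < 2*w + 7
Before w := t + 1: m >= -17 && e < 2*t + 9
Before skip: m >= -17 && e < 2*t + 9
Before m := w + 8: w >= -25 && e < 2*t + 9
Before w := w + 1: w >= -26 && e < 2*t + 9
Answer: WP = w >= -26 && e < 2*t + 9


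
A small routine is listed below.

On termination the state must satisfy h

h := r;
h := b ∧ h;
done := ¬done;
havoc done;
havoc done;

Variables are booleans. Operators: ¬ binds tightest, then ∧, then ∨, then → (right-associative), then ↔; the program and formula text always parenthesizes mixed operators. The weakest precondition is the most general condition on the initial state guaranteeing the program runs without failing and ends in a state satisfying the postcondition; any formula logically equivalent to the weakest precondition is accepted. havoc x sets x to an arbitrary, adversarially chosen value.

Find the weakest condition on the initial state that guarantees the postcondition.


Working backward. After the program, h must hold.
Before havoc done: h
Before havoc done: h
Before done := ¬done: h
Before h := b ∧ h: b ∧ h
Before h := r: b ∧ r
Answer: WP = b ∧ r


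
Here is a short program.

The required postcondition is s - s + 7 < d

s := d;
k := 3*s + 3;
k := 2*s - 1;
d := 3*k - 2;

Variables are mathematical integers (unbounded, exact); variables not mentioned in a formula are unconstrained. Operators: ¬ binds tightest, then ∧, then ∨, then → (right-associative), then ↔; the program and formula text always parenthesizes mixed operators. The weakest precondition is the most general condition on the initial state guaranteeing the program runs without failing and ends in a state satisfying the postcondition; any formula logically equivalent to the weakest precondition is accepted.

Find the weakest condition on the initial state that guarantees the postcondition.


Working backward. After the program, the postcondition s - s + 7 < d must hold; in canonical form it is d > 7.
Before d := 3*k - 2: 3*k > 9
Before k := 2*s - 1: 6*s > 12
Before k := 3*s + 3: 6*s > 12
Before s := d: 6*d > 12
Answer: WP = 6*d > 12


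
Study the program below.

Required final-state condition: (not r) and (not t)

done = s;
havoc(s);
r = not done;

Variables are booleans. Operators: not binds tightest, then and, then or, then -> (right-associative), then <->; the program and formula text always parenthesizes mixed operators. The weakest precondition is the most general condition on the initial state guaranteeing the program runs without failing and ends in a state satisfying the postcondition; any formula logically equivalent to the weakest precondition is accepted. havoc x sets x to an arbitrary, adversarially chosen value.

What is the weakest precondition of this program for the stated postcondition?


Working backward. After the program, (not r) and (not t) must hold.
Before r := not done: done and (not t)
Before havoc s: done and (not t)
Before done := s: s and (not t)
Answer: WP = s and (not t)


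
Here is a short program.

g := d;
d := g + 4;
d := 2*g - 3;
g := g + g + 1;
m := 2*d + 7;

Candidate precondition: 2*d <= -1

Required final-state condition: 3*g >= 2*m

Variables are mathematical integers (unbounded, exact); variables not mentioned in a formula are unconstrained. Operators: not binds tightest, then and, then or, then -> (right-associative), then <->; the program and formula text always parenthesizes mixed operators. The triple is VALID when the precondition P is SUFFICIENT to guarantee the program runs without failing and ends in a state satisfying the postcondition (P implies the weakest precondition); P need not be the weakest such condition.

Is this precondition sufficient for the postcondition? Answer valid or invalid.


Working backward. After the program, 3*g >= 2*m must hold.
Before m := 2*d + 7: 3*g >= 4*d + 14
Before g := g + g + 1: 6*g >= 4*d + 11
Before d := 2*g - 3: 2*g <= 1
Before d := g + 4: 2*g <= 1
Before g := d: 2*d <= 1
The weakest precondition is 2*d <= 1.
Check whether 2*d <= -1 implies it.
Every state satisfying the precondition satisfies the weakest precondition: the implication holds.
Answer: valid


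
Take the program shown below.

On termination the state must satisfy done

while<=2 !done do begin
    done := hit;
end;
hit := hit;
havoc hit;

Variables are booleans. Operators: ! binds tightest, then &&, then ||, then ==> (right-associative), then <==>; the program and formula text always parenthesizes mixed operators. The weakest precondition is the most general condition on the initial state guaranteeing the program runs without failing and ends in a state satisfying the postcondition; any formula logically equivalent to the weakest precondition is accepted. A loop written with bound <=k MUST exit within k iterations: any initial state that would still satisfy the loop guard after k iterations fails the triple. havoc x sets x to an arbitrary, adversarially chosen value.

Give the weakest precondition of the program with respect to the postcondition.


Working backward. After the program, done must hold.
Before havoc hit: done
Before hit := hit: done
Before the loop (bound <=2), unroll the exhaustion recursion (WP_0 = exit-now case; WP_j = one more guarded iteration, up to j = 2):
  WP_0: done
  WP_1: (!done) ==> hit
  WP_2: (!done) ==> ((!hit) ==> hit)
So before the loop: (!done) ==> ((!hit) ==> hit)
Answer: WP = (!done) ==> ((!hit) ==> hit)


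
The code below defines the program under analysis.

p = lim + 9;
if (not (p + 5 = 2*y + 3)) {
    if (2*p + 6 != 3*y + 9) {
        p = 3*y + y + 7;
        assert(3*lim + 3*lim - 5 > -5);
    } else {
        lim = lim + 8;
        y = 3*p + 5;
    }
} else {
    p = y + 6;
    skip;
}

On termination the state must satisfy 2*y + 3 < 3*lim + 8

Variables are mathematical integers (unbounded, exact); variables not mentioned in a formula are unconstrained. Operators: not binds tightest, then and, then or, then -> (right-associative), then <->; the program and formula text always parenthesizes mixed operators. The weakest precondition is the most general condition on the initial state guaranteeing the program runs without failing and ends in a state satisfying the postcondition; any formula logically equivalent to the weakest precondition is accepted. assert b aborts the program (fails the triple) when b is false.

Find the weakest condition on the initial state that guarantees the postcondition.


Working backward. After the program, the postcondition 2*y + 3 < 3*lim + 8 must hold; in canonical form it is 2*y < 3*lim + 5.
Then branch requires (2*p != 3*y + 3 -> (6*lim > 0 and 2*y < 3*lim + 5)) and ((not (2*p != 3*y + 3)) -> 6*p < 3*lim + 19); else branch requires 2*y < 3*lim + 5.
Before the if: ((not (p = 2*y - 2)) -> ((2*p != 3*y + 3 -> (6*lim > 0 and 2*y < 3*lim + 5)) and ((not (2*p != 3*y + 3)) -> 6*p < 3*lim + 19))) and (p = 2*y - 2 -> 2*y < 3*lim + 5)
Before p := lim + 9: ((not (lim = 2*y - 11)) -> ((2*lim != 3*y - 15 -> (6*lim > 0 and 2*y < 3*lim + 5)) and ((not (2*lim != 3*y - 15)) -> 3*lim < -35))) and (lim = 2*y - 11 -> 2*y < 3*lim + 5)
Answer: WP = ((not (lim = 2*y - 11)) -> ((2*lim != 3*y - 15 -> (6*lim > 0 and 2*y < 3*lim + 5)) and ((not (2*lim != 3*y - 15)) -> 3*lim < -35))) and (lim = 2*y - 11 -> 2*y < 3*lim + 5)


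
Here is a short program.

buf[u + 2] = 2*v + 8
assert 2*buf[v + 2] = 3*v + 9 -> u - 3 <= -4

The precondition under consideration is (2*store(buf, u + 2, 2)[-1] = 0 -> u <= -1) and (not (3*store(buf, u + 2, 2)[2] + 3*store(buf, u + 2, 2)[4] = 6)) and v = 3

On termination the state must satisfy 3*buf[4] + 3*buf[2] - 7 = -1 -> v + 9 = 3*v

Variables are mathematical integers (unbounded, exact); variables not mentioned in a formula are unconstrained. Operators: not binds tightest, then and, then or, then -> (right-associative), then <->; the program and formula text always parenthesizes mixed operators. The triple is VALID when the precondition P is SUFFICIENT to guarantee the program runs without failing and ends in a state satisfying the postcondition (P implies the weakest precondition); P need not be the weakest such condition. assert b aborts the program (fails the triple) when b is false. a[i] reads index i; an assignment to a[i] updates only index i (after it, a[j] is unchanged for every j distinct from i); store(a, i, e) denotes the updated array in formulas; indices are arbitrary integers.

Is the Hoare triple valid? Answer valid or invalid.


Working backward. After the program, the postcondition 3*buf[4] + 3*buf[2] - 7 = -1 -> v + 9 = 3*v must hold; in canonical form it is 3*buf[2] + 3*buf[4] = 6 -> 2*v = 9.
Before assert 2*buf[v + 2] = 3*v + 9 -> u - 3 <= -4: (2*buf[v + 2] = 3*v + 9 -> u <= -1) and (3*buf[2] + 3*buf[4] = 6 -> 2*v = 9)
Before buf[u + 2] := 2*v + 8: (2*store(buf, u + 2, 2*v + 8)[v + 2] = 3*v + 9 -> u <= -1) and (3*store(buf, u + 2, 2*v + 8)[2] + 3*store(buf, u + 2, 2*v + 8)[4] = 6 -> 2*v = 9)
The weakest precondition is (2*store(buf, u + 2, 2*v + 8)[v + 2] = 3*v + 9 -> u <= -1) and (3*store(buf, u + 2, 2*v + 8)[2] + 3*store(buf, u + 2, 2*v + 8)[4] = 6 -> 2*v = 9).
Check whether (2*store(buf, u + 2, 2)[-1] = 0 -> u <= -1) and (not (3*store(buf, u + 2, 2)[2] + 3*store(buf, u + 2, 2)[4] = 6)) and v = 3 implies it.
Countermodel: at the initial state buf = {[-1] = 6, [2] = 3, [4] = -11795, [5] = 9, elsewhere 3}, u = 0, v = 3, the precondition holds but the weakest precondition fails.
Answer: invalid


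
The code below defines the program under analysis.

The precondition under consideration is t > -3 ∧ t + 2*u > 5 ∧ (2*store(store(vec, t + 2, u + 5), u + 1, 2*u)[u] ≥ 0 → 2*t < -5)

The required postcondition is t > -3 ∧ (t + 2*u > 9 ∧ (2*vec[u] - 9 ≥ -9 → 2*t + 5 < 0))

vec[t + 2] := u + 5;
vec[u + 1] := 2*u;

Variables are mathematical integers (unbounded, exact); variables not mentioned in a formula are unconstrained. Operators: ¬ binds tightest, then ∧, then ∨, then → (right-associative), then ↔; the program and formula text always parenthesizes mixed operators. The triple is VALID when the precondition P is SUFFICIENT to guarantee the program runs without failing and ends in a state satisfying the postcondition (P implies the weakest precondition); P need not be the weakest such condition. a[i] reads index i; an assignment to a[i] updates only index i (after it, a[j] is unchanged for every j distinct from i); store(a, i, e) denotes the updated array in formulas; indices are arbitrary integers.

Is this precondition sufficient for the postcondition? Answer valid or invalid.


Working backward. After the program, the postcondition t > -3 ∧ (t + 2*u > 9 ∧ (2*vec[u] - 9 ≥ -9 → 2*t + 5 < 0)) must hold; in canonical form it is t > -3 ∧ t + 2*u > 9 ∧ (2*vec[u] ≥ 0 → 2*t < -5).
Before vec[u + 1] := 2*u: t > -3 ∧ t + 2*u > 9 ∧ (2*store(vec, u + 1, 2*u)[u] ≥ 0 → 2*t < -5)
Before vec[t + 2] := u + 5: t > -3 ∧ t + 2*u > 9 ∧ (2*store(store(vec, t + 2, u + 5), u + 1, 2*u)[u] ≥ 0 → 2*t < -5)
The weakest precondition is t > -3 ∧ t + 2*u > 9 ∧ (2*store(store(vec, t + 2, u + 5), u + 1, 2*u)[u] ≥ 0 → 2*t < -5).
Check whether t > -3 ∧ t + 2*u > 5 ∧ (2*store(store(vec, t + 2, u + 5), u + 1, 2*u)[u] ≥ 0 → 2*t < -5) implies it.
Countermodel: at the initial state t = 6, u = 0, vec = {[0] = -1, [1] = 4, [8] = 4, elsewhere 4}, the precondition holds but the weakest precondition fails.
Answer: invalid


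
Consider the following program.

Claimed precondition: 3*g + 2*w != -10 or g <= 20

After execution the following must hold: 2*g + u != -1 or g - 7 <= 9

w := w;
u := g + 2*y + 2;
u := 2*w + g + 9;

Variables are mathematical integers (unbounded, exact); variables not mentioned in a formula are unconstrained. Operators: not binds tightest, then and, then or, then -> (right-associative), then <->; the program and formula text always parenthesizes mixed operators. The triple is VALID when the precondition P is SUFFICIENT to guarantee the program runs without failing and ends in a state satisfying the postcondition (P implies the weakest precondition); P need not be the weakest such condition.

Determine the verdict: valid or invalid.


Working backward. After the program, the postcondition 2*g + u != -1 or g - 7 <= 9 must hold; in canonical form it is 2*g + u != -1 or g <= 16.
Before u := 2*w + g + 9: 3*g + 2*w != -10 or g <= 16
Before u := g + 2*y + 2: 3*g + 2*w != -10 or g <= 16
Before w := w: 3*g + 2*w != -10 or g <= 16
The weakest precondition is 3*g + 2*w != -10 or g <= 16.
Check whether 3*g + 2*w != -10 or g <= 20 implies it.
Countermodel: at the initial state g = 18, w = -32, the precondition holds but the weakest precondition fails.
Answer: invalid


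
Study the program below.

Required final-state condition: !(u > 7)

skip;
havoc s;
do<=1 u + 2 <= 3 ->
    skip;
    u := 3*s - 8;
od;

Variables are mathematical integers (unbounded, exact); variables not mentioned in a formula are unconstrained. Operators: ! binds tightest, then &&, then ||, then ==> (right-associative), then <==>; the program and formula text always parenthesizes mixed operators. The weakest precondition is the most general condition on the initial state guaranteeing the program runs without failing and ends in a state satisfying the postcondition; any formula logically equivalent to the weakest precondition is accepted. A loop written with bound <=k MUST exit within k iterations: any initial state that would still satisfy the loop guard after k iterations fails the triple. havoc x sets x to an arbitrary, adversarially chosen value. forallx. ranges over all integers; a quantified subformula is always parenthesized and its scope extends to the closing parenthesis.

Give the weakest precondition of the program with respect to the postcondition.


Working backward. After the program, !(u > 7) must hold.
Before the loop (bound <=1), unroll the exhaustion recursion (WP_0 = exit-now case; WP_j = one more guarded iteration, up to j = 1):
  WP_0: (!(u <= 1)) && (!(u > 7))
  WP_1: (u <= 1 ==> ((!(3*s <= 9)) && (!(3*s > 15)))) && ((!(u <= 1)) ==> (!(u > 7)))
So before the loop: (u <= 1 ==> ((!(3*s <= 9)) && (!(3*s > 15)))) && ((!(u <= 1)) ==> (!(u > 7)))
Before havoc s: forall s_1. ((u <= 1 ==> ((!(3*s_1 <= 9)) && (!(3*s_1 > 15)))) && ((!(u <= 1)) ==> (!(u > 7))))
Before skip: forall s_1. ((u <= 1 ==> ((!(3*s_1 <= 9)) && (!(3*s_1 > 15)))) && ((!(u <= 1)) ==> (!(u > 7))))
Answer: WP = forall s_1. ((u <= 1 ==> ((!(3*s_1 <= 9)) && (!(3*s_1 > 15)))) && ((!(u <= 1)) ==> (!(u > 7))))


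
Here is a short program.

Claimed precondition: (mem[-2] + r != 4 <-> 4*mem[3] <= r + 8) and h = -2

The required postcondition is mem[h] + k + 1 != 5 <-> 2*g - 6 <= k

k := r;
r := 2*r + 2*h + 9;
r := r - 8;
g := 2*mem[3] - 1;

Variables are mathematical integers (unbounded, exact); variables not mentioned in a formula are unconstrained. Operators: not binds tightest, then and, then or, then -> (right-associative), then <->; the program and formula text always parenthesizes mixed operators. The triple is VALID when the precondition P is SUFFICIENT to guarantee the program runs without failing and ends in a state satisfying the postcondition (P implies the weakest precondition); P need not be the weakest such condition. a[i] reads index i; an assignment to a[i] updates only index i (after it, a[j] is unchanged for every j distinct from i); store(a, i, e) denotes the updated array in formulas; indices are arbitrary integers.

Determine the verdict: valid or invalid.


Working backward. After the program, the postcondition mem[h] + k + 1 != 5 <-> 2*g - 6 <= k must hold; in canonical form it is mem[h] + k != 4 <-> 2*g <= k + 6.
Before g := 2*mem[3] - 1: mem[h] + k != 4 <-> 4*mem[3] <= k + 8
Before r := r - 8: mem[h] + k != 4 <-> 4*mem[3] <= k + 8
Before r := 2*r + 2*h + 9: mem[h] + k != 4 <-> 4*mem[3] <= k + 8
Before k := r: mem[h] + r != 4 <-> 4*mem[3] <= r + 8
The weakest precondition is mem[h] + r != 4 <-> 4*mem[3] <= r + 8.
Check whether (mem[-2] + r != 4 <-> 4*mem[3] <= r + 8) and h = -2 implies it.
Every state satisfying the precondition satisfies the weakest precondition: the implication holds.
Answer: valid


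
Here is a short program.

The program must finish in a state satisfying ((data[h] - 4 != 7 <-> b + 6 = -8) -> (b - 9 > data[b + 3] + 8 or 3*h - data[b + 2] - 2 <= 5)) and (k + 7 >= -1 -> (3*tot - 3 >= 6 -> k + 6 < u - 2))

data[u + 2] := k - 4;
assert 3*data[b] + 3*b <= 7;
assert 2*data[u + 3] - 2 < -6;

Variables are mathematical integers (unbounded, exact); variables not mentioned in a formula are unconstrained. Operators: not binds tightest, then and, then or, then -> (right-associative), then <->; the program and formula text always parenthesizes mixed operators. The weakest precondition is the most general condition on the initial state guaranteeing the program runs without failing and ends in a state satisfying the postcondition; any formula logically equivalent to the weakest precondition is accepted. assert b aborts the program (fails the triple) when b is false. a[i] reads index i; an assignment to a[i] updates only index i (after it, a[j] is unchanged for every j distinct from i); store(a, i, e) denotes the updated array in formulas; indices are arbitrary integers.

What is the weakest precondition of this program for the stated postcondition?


Working backward. After the program, the postcondition ((data[h] - 4 != 7 <-> b + 6 = -8) -> (b - 9 > data[b + 3] + 8 or 3*h - data[b + 2] - 2 <= 5)) and (k + 7 >= -1 -> (3*tot - 3 >= 6 -> k + 6 < u - 2)) must hold; in canonical form it is ((data[h] != 11 <-> b = -14) -> (b > data[b + 3] + 17 or 3*h <= data[b + 2] + 7)) and (k >= -8 -> (3*tot >= 9 -> k < u - 8)).
Before assert 2*data[u + 3] - 2 < -6: 2*data[u + 3] < -4 and ((data[h] != 11 <-> b = -14) -> (b > data[b + 3] + 17 or 3*h <= data[b + 2] + 7)) and (k >= -8 -> (3*tot >= 9 -> k < u - 8))
Before assert 3*data[b] + 3*b <= 7: 3*data[b] + 3*b <= 7 and 2*data[u + 3] < -4 and ((data[h] != 11 <-> b = -14) -> (b > data[b + 3] + 17 or 3*h <= data[b + 2] + 7)) and (k >= -8 -> (3*tot >= 9 -> k < u - 8))
Before data[u + 2] := k - 4: 3*store(data, u + 2, k - 4)[b] + 3*b <= 7 and 2*store(data, u + 2, k - 4)[u + 3] < -4 and ((store(data, u + 2, k - 4)[h] != 11 <-> b = -14) -> (b > store(data, u + 2, k - 4)[b + 3] + 17 or 3*h <= store(data, u + 2, k - 4)[b + 2] + 7)) and (k >= -8 -> (3*tot >= 9 -> k < u - 8))
Answer: WP = 3*store(data, u + 2, k - 4)[b] + 3*b <= 7 and 2*store(data, u + 2, k - 4)[u + 3] < -4 and ((store(data, u + 2, k - 4)[h] != 11 <-> b = -14) -> (b > store(data, u + 2, k - 4)[b + 3] + 17 or 3*h <= store(data, u + 2, k - 4)[b + 2] + 7)) and (k >= -8 -> (3*tot >= 9 -> k < u - 8))


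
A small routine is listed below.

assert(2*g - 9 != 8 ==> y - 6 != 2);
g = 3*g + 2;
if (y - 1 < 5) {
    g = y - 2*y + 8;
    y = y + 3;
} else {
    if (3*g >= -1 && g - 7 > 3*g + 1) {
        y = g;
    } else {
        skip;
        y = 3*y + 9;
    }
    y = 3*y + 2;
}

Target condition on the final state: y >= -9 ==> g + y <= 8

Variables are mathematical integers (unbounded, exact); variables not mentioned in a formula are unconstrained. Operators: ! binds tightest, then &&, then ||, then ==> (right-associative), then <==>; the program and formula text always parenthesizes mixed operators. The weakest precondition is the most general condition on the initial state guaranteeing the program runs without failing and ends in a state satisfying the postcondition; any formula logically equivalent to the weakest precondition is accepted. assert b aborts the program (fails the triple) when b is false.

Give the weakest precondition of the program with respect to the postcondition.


Working backward. After the program, y >= -9 ==> g + y <= 8 must hold.
Then branch requires !(y >= -12); else branch requires ((3*g >= -1 && 2*g < -8) ==> (3*g >= -11 ==> 4*g <= 6)) && ((!(3*g >= -1 && 2*g < -8)) ==> (9*y >= -38 ==> g + 9*y <= -21)).
Before the if: (y < 6 ==> (!(y >= -12))) && ((!(y < 6)) ==> (((3*g >= -1 && 2*g < -8) ==> (3*g >= -11 ==> 4*g <= 6)) && ((!(3*g >= -1 && 2*g < -8)) ==> (9*y >= -38 ==> g + 9*y <= -21))))
Before g := 3*g + 2: (y < 6 ==> (!(y >= -12))) && ((!(y < 6)) ==> (((9*g >= -7 && 6*g < -12) ==> (9*g >= -17 ==> 12*g <= -2)) && ((!(9*g >= -7 && 6*g < -12)) ==> (9*y >= -38 ==> 3*g + 9*y <= -23))))
Before assert 2*g - 9 != 8 ==> y - 6 != 2: (2*g != 17 ==> y != 8) && (y < 6 ==> (!(y >= -12))) && ((!(y < 6)) ==> (((9*g >= -7 && 6*g < -12) ==> (9*g >= -17 ==> 12*g <= -2)) && ((!(9*g >= -7 && 6*g < -12)) ==> (9*y >= -38 ==> 3*g + 9*y <= -23))))
Answer: WP = (2*g != 17 ==> y != 8) && (y < 6 ==> (!(y >= -12))) && ((!(y < 6)) ==> (((9*g >= -7 && 6*g < -12) ==> (9*g >= -17 ==> 12*g <= -2)) && ((!(9*g >= -7 && 6*g < -12)) ==> (9*y >= -38 ==> 3*g + 9*y <= -23))))


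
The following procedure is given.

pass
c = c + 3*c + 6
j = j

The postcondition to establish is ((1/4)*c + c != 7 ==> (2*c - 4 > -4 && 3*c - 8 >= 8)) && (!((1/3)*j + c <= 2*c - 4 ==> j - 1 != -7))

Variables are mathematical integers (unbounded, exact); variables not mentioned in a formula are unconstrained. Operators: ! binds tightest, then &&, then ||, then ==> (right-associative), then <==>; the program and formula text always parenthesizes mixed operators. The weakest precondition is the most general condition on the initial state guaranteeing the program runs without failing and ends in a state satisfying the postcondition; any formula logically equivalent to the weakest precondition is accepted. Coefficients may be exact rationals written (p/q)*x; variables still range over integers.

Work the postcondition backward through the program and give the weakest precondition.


Working backward. After the program, the postcondition ((1/4)*c + c != 7 ==> (2*c - 4 > -4 && 3*c - 8 >= 8)) && (!((1/3)*j + c <= 2*c - 4 ==> j - 1 != -7)) must hold; in canonical form it is ((5/4)*c != 7 ==> (2*c > 0 && 3*c >= 16)) && (!((1/3)*j <= c - 4 ==> j != -6)).
Before j := j: ((5/4)*c != 7 ==> (2*c > 0 && 3*c >= 16)) && (!((1/3)*j <= c - 4 ==> j != -6))
Before c := c + 3*c + 6: (5*c != -1/2 ==> (8*c > -12 && 12*c >= -2)) && (!((1/3)*j <= 4*c + 2 ==> j != -6))
Before skip: (5*c != -1/2 ==> (8*c > -12 && 12*c >= -2)) && (!((1/3)*j <= 4*c + 2 ==> j != -6))
Answer: WP = (5*c != -1/2 ==> (8*c > -12 && 12*c >= -2)) && (!((1/3)*j <= 4*c + 2 ==> j != -6))


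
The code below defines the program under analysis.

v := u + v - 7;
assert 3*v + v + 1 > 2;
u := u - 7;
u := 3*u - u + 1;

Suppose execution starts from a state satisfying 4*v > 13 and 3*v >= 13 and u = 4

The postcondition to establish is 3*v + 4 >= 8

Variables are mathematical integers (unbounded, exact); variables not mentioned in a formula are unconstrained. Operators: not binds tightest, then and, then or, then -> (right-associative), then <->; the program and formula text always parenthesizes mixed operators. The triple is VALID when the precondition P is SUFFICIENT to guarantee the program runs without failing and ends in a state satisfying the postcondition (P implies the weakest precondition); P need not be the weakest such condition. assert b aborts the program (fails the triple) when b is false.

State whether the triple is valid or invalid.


Working backward. After the program, the postcondition 3*v + 4 >= 8 must hold; in canonical form it is 3*v >= 4.
Before u := 3*u - u + 1: 3*v >= 4
Before u := u - 7: 3*v >= 4
Before assert 3*v + v + 1 > 2: 4*v > 1 and 3*v >= 4
Before v := u + v - 7: 4*u + 4*v > 29 and 3*u + 3*v >= 25
The weakest precondition is 4*u + 4*v > 29 and 3*u + 3*v >= 25.
Check whether 4*v > 13 and 3*v >= 13 and u = 4 implies it.
Every state satisfying the precondition satisfies the weakest precondition: the implication holds.
Answer: valid


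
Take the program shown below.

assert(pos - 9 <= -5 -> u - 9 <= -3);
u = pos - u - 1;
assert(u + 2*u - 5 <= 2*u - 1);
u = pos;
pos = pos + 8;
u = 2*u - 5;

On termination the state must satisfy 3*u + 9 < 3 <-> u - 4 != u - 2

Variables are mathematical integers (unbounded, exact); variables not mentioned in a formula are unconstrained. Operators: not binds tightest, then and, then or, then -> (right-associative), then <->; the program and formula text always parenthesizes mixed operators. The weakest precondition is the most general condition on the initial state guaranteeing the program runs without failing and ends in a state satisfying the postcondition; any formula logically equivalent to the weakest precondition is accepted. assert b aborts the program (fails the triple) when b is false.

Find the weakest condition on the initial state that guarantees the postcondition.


Working backward. After the program, the postcondition 3*u + 9 < 3 <-> u - 4 != u - 2 must hold; in canonical form it is 3*u < -6.
Before u := 2*u - 5: 6*u < 9
Before pos := pos + 8: 6*u < 9
Before u := pos: 6*pos < 9
Before assert u + 2*u - 5 <= 2*u - 1: u <= 4 and 6*pos < 9
Before u := pos - u - 1: pos <= u + 5 and 6*pos < 9
Before assert pos - 9 <= -5 -> u - 9 <= -3: (pos <= 4 -> u <= 6) and pos <= u + 5 and 6*pos < 9
Answer: WP = (pos <= 4 -> u <= 6) and pos <= u + 5 and 6*pos < 9


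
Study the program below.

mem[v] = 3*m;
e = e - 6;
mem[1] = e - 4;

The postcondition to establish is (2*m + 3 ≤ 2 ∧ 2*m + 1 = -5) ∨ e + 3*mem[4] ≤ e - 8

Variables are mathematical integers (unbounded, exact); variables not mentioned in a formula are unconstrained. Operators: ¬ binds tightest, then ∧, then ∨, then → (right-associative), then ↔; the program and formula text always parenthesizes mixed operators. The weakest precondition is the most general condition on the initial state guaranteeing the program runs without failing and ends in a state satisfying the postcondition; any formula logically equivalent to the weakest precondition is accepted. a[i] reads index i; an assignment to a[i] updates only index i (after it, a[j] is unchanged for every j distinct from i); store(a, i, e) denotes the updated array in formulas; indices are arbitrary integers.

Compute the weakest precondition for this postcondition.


Working backward. After the program, the postcondition (2*m + 3 ≤ 2 ∧ 2*m + 1 = -5) ∨ e + 3*mem[4] ≤ e - 8 must hold; in canonical form it is (2*m ≤ -1 ∧ 2*m = -6) ∨ 3*mem[4] ≤ -8.
Before mem[1] := e - 4: (2*m ≤ -1 ∧ 2*m = -6) ∨ 3*mem[4] ≤ -8
Before e := e - 6: (2*m ≤ -1 ∧ 2*m = -6) ∨ 3*mem[4] ≤ -8
Before mem[v] := 3*m: (2*m ≤ -1 ∧ 2*m = -6) ∨ 3*store(mem, v, 3*m)[4] ≤ -8
Answer: WP = (2*m ≤ -1 ∧ 2*m = -6) ∨ 3*store(mem, v, 3*m)[4] ≤ -8


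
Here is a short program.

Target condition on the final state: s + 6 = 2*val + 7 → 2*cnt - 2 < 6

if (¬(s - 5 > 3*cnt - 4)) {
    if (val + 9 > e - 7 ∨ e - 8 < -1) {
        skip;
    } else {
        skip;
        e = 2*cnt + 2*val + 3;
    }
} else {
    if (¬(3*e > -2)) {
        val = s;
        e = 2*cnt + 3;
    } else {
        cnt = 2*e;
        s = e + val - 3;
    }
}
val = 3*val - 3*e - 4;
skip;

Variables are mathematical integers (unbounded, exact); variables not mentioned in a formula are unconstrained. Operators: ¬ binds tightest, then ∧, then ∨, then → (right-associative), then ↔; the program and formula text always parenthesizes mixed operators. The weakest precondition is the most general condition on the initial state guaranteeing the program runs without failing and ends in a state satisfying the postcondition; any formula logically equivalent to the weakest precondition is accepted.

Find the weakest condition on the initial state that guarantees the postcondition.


Working backward. After the program, the postcondition s + 6 = 2*val + 7 → 2*cnt - 2 < 6 must hold; in canonical form it is s = 2*val + 1 → 2*cnt < 8.
Before skip: s = 2*val + 1 → 2*cnt < 8
Before val := 3*val - 3*e - 4: 6*e + s = 6*val - 7 → 2*cnt < 8
Then branch requires ((val > e - 16 ∨ e < 7) → (6*e + s = 6*val - 7 → 2*cnt < 8)) ∧ ((¬(val > e - 16 ∨ e < 7)) → (12*cnt + s + 6*val = -25 → 2*cnt < 8)); else branch requires ((¬(3*e > -2)) → (12*cnt = 5*s - 25 → 2*cnt < 8)) ∧ (3*e > -2 → (7*e = 5*val - 4 → 4*e < 8)).
Before the if: ((¬(s > 3*cnt + 1)) → (((val > e - 16 ∨ e < 7) → (6*e + s = 6*val - 7 → 2*cnt < 8)) ∧ ((¬(val > e - 16 ∨ e < 7)) → (12*cnt + s + 6*val = -25 → 2*cnt < 8)))) ∧ (s > 3*cnt + 1 → (((¬(3*e > -2)) → (12*cnt = 5*s - 25 → 2*cnt < 8)) ∧ (3*e > -2 → (7*e = 5*val - 4 → 4*e < 8))))
Answer: WP = ((¬(s > 3*cnt + 1)) → (((val > e - 16 ∨ e < 7) → (6*e + s = 6*val - 7 → 2*cnt < 8)) ∧ ((¬(val > e - 16 ∨ e < 7)) → (12*cnt + s + 6*val = -25 → 2*cnt < 8)))) ∧ (s > 3*cnt + 1 → (((¬(3*e > -2)) → (12*cnt = 5*s - 25 → 2*cnt < 8)) ∧ (3*e > -2 → (7*e = 5*val - 4 → 4*e < 8))))


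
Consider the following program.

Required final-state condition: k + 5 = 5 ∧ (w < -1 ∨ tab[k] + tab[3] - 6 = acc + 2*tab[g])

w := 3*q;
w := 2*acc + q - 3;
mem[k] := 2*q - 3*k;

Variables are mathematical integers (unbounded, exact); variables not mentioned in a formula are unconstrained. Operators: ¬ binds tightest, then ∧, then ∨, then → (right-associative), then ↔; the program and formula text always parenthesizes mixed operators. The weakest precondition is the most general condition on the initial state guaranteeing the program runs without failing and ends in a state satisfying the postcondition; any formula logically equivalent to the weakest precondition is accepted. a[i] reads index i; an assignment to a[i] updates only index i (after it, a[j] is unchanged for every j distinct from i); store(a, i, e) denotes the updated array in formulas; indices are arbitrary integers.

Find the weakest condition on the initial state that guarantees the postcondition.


Working backward. After the program, the postcondition k + 5 = 5 ∧ (w < -1 ∨ tab[k] + tab[3] - 6 = acc + 2*tab[g]) must hold; in canonical form it is k = 0 ∧ (w < -1 ∨ tab[3] + tab[k] = 2*tab[g] + acc + 6).
Before mem[k] := 2*q - 3*k: k = 0 ∧ (w < -1 ∨ tab[3] + tab[k] = 2*tab[g] + acc + 6)
Before w := 2*acc + q - 3: k = 0 ∧ (2*acc + q < 2 ∨ tab[3] + tab[k] = 2*tab[g] + acc + 6)
Before w := 3*q: k = 0 ∧ (2*acc + q < 2 ∨ tab[3] + tab[k] = 2*tab[g] + acc + 6)
Answer: WP = k = 0 ∧ (2*acc + q < 2 ∨ tab[3] + tab[k] = 2*tab[g] + acc + 6)


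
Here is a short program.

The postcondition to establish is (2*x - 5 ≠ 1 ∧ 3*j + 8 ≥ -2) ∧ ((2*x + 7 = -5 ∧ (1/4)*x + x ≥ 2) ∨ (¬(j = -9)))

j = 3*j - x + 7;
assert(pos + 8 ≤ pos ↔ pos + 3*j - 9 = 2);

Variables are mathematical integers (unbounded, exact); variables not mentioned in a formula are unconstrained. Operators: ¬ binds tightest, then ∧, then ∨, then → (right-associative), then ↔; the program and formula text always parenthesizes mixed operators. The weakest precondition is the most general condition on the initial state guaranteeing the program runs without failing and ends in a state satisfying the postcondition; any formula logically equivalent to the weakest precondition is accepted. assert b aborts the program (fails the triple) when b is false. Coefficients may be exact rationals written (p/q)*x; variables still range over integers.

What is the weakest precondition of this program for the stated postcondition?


Working backward. After the program, the postcondition (2*x - 5 ≠ 1 ∧ 3*j + 8 ≥ -2) ∧ ((2*x + 7 = -5 ∧ (1/4)*x + x ≥ 2) ∨ (¬(j = -9))) must hold; in canonical form it is 2*x ≠ 6 ∧ 3*j ≥ -10 ∧ ((2*x = -12 ∧ (5/4)*x ≥ 2) ∨ (¬(j = -9))).
Before assert pos + 8 ≤ pos ↔ pos + 3*j - 9 = 2: (¬(3*j + pos = 11)) ∧ 2*x ≠ 6 ∧ 3*j ≥ -10 ∧ ((2*x = -12 ∧ (5/4)*x ≥ 2) ∨ (¬(j = -9)))
Before j := 3*j - x + 7: (¬(9*j + pos = 3*x - 10)) ∧ 2*x ≠ 6 ∧ 9*j ≥ 3*x - 31 ∧ ((2*x = -12 ∧ (5/4)*x ≥ 2) ∨ (¬(3*j = x - 16)))
Answer: WP = (¬(9*j + pos = 3*x - 10)) ∧ 2*x ≠ 6 ∧ 9*j ≥ 3*x - 31 ∧ ((2*x = -12 ∧ (5/4)*x ≥ 2) ∨ (¬(3*j = x - 16)))


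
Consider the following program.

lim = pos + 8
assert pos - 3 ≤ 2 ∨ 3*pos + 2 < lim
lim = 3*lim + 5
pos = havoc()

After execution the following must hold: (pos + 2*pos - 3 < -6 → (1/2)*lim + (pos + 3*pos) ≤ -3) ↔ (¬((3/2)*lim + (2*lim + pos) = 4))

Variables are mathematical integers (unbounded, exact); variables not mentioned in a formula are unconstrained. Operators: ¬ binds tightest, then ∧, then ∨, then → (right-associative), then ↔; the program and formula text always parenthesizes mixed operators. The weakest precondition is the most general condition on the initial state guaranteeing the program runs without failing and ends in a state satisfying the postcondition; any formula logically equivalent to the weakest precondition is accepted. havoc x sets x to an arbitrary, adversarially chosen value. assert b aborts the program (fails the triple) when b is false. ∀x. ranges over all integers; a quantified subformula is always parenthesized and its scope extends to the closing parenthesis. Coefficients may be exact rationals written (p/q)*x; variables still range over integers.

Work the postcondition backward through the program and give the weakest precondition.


Working backward. After the program, the postcondition (pos + 2*pos - 3 < -6 → (1/2)*lim + (pos + 3*pos) ≤ -3) ↔ (¬((3/2)*lim + (2*lim + pos) = 4)) must hold; in canonical form it is (3*pos < -3 → (1/2)*lim + 4*pos ≤ -3) ↔ (¬((7/2)*lim + pos = 4)).
Before havoc pos: ∀pos_1. ((3*pos_1 < -3 → (1/2)*lim + 4*pos_1 ≤ -3) ↔ (¬((7/2)*lim + pos_1 = 4)))
Before lim := 3*lim + 5: ∀pos_1. ((3*pos_1 < -3 → (3/2)*lim + 4*pos_1 ≤ -11/2) ↔ (¬((21/2)*lim + pos_1 = -27/2)))
Before assert pos - 3 ≤ 2 ∨ 3*pos + 2 < lim: (pos ≤ 5 ∨ 3*pos < lim - 2) ∧ (∀pos_1. ((3*pos_1 < -3 → (3/2)*lim + 4*pos_1 ≤ -11/2) ↔ (¬((21/2)*lim + pos_1 = -27/2))))
Before lim := pos + 8: (pos ≤ 5 ∨ 2*pos < 6) ∧ (∀pos_1. ((3*pos_1 < -3 → (3/2)*pos + 4*pos_1 ≤ -35/2) ↔ (¬((21/2)*pos + pos_1 = -195/2))))
Answer: WP = (pos ≤ 5 ∨ 2*pos < 6) ∧ (∀pos_1. ((3*pos_1 < -3 → (3/2)*pos + 4*pos_1 ≤ -35/2) ↔ (¬((21/2)*pos + pos_1 = -195/2))))


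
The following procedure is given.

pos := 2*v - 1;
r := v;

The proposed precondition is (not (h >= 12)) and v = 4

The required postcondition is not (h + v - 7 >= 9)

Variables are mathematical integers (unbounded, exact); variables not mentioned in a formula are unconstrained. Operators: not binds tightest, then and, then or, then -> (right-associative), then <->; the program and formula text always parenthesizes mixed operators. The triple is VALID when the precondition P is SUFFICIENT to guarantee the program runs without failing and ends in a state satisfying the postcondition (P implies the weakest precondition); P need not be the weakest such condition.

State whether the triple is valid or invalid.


Working backward. After the program, the postcondition not (h + v - 7 >= 9) must hold; in canonical form it is not (h + v >= 16).
Before r := v: not (h + v >= 16)
Before pos := 2*v - 1: not (h + v >= 16)
The weakest precondition is not (h + v >= 16).
Check whether (not (h >= 12)) and v = 4 implies it.
Every state satisfying the precondition satisfies the weakest precondition: the implication holds.
Answer: valid


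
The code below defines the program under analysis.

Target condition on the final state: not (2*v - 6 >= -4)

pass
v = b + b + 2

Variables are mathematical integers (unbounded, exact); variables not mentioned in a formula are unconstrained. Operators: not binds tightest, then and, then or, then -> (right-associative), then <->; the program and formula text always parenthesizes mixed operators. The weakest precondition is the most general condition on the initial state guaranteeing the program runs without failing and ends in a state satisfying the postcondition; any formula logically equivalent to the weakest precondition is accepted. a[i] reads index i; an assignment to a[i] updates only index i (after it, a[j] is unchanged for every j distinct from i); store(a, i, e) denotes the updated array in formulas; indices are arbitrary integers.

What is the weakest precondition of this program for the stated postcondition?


Working backward. After the program, the postcondition not (2*v - 6 >= -4) must hold; in canonical form it is not (2*v >= 2).
Before v := b + b + 2: not (4*b >= -2)
Before skip: not (4*b >= -2)
Answer: WP = not (4*b >= -2)


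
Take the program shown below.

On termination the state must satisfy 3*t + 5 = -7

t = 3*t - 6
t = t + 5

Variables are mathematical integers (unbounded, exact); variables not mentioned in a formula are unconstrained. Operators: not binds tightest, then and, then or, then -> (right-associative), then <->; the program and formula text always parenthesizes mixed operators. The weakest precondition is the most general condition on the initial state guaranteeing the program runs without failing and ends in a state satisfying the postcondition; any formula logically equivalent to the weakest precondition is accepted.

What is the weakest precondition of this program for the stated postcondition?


Working backward. After the program, the postcondition 3*t + 5 = -7 must hold; in canonical form it is 3*t = -12.
Before t := t + 5: 3*t = -27
Before t := 3*t - 6: 9*t = -9
Answer: WP = 9*t = -9


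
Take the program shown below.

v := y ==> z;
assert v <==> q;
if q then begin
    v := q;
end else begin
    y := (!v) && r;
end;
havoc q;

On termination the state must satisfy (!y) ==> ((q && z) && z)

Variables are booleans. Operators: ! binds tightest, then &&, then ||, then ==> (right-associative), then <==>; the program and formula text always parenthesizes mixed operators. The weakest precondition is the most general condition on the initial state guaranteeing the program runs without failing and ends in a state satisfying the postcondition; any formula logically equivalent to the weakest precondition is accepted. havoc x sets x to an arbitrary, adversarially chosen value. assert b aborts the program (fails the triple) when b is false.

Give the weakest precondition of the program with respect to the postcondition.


Working backward. After the program, the postcondition (!y) ==> ((q && z) && z) must hold; in canonical form it is (!y) ==> (q && z).
Before havoc q: ((!y) ==> z) && y
Then branch requires ((!y) ==> z) && y; else branch requires ((!((!v) && r)) ==> z) && (!v) && r.
Before the if: (q ==> (((!y) ==> z) && y)) && ((!q) ==> (((!((!v) && r)) ==> z) && (!v) && r))
Before assert v <==> q: (v <==> q) && (q ==> (((!y) ==> z) && y)) && ((!q) ==> (((!((!v) && r)) ==> z) && (!v) && r))
Before v := y ==> z: ((y ==> z) <==> q) && (q ==> (((!y) ==> z) && y)) && ((!q) ==> (((!((!(y ==> z)) && r)) ==> z) && (!(y ==> z)) && r))
Answer: WP = ((y ==> z) <==> q) && (q ==> (((!y) ==> z) && y)) && ((!q) ==> (((!((!(y ==> z)) && r)) ==> z) && (!(y ==> z)) && r))


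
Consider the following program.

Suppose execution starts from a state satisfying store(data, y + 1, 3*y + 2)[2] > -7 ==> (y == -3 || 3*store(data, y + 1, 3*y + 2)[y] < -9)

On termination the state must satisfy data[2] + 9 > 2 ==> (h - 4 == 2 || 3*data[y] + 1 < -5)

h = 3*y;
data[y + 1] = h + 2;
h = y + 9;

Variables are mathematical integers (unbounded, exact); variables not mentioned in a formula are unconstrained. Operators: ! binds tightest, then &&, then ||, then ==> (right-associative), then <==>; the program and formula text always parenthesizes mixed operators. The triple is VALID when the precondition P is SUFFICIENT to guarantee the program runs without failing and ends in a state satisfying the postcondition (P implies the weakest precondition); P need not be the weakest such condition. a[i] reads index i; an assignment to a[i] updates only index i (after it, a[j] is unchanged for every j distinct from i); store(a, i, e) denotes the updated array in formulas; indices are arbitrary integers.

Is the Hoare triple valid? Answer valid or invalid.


Working backward. After the program, the postcondition data[2] + 9 > 2 ==> (h - 4 == 2 || 3*data[y] + 1 < -5) must hold; in canonical form it is data[2] > -7 ==> (h == 6 || 3*data[y] < -6).
Before h := y + 9: data[2] > -7 ==> (y == -3 || 3*data[y] < -6)
Before data[y + 1] := h + 2: store(data, y + 1, h + 2)[2] > -7 ==> (y == -3 || 3*store(data, y + 1, h + 2)[y] < -6)
Before h := 3*y: store(data, y + 1, 3*y + 2)[2] > -7 ==> (y == -3 || 3*store(data, y + 1, 3*y + 2)[y] < -6)
The weakest precondition is store(data, y + 1, 3*y + 2)[2] > -7 ==> (y == -3 || 3*store(data, y + 1, 3*y + 2)[y] < -6).
Check whether store(data, y + 1, 3*y + 2)[2] > -7 ==> (y == -3 || 3*store(data, y + 1, 3*y + 2)[y] < -9) implies it.
Every state satisfying the precondition satisfies the weakest precondition: the implication holds.
Answer: valid
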